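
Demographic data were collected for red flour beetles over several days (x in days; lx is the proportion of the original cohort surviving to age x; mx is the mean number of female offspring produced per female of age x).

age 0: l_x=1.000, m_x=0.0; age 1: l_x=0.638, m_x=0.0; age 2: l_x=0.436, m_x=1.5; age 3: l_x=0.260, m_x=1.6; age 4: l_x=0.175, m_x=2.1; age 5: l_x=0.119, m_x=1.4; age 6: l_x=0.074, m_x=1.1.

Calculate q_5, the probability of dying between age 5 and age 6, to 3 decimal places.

0.378

q_5 = (l_5 − l_6) / l_5 = (0.119 − 0.074) / 0.119
     = 0.045 / 0.119 = 0.378151… → 0.378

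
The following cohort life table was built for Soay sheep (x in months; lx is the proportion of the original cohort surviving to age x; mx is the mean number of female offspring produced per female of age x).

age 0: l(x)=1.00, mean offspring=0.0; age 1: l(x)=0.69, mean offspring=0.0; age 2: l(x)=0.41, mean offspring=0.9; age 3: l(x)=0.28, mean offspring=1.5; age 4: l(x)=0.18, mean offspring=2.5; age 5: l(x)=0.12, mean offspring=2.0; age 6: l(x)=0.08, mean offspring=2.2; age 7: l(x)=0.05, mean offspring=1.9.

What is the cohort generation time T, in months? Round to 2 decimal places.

3.84

lx·mx: 0, 0, 0.369, 0.42, 0.45, 0.24, 0.176, 0.095 → R0 = 1.75
x·lx·mx: 0, 0, 0.738, 1.26, 1.8, 1.2, 1.056, 0.665 → Σ = 6.719
T = 6.719 / 1.75 = 3.839429… → 3.84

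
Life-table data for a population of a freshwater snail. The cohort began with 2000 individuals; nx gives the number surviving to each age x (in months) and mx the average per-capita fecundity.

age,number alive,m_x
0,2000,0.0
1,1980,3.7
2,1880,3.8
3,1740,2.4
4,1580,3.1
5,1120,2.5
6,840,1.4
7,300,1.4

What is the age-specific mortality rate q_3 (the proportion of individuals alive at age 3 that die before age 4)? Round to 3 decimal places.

0.092

lx = nx/n0 = nx/2000: 1, 0.99, 0.94, 0.87, 0.79, 0.56, 0.42, 0.15
q_3 = (l_3 − l_4) / l_3 = (0.87 − 0.79) / 0.87
     = 0.08 / 0.87 = 0.091954… → 0.092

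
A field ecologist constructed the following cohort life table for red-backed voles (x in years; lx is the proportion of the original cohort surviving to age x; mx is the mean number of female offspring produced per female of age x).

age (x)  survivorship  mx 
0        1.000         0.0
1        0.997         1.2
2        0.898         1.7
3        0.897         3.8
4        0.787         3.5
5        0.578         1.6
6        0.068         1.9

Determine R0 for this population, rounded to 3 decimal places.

9.940

lx·mx by age: 0, 1.1964, 1.5266, 3.4086, 2.7545, 0.9248, 0.1292
R0 = Σ lx·mx = 9.9401 → 9.940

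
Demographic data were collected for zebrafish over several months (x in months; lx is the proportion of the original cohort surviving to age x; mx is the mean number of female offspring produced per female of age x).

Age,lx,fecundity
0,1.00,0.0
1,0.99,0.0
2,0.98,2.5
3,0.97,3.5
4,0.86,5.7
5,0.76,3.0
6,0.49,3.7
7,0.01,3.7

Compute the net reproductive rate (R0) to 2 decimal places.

lx·mx by age: 0, 0, 2.45, 3.395, 4.902, 2.28, 1.813, 0.037
R0 = Σ lx·mx = 14.877 → 14.88

14.88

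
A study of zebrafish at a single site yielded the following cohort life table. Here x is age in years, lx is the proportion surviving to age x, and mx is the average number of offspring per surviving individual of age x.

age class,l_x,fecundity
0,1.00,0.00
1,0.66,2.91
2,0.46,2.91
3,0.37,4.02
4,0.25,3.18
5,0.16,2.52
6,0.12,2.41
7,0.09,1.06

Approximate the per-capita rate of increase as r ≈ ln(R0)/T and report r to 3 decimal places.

0.701

R0 = Σ lx·mx = 0 + 1.9206 + 1.3386 + 1.4874 + 0.795 + 0.4032 + 0.2892 + 0.0954 = 6.3294
Σ x·lx·mx = 16.659; T = 16.659/6.3294 = 2.632…
r ≈ ln(R0)/T = ln(6.3294)/2.632… = 0.70107… → 0.701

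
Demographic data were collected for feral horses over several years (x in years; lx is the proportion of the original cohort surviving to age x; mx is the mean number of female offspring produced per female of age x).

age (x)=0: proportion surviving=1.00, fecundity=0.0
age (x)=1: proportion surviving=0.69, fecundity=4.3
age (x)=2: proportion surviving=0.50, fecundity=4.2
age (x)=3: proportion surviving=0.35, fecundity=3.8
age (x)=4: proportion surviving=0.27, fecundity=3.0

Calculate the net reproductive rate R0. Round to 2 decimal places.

7.21

lx·mx by age: 0, 2.967, 2.1, 1.33, 0.81
R0 = Σ lx·mx = 7.207 → 7.21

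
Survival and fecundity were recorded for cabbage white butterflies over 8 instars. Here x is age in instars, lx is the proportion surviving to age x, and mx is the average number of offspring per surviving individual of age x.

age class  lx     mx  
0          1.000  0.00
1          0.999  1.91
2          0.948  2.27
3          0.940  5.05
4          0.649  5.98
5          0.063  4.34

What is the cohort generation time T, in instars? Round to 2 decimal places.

2.88

lx·mx: 0, 1.90809, 2.15196, 4.747, 3.88102, 0.27342 → R0 = 12.96149
x·lx·mx: 0, 1.90809, 4.30392, 14.241, 15.52408, 1.3671 → Σ = 37.34419
T = 37.34419 / 12.96149 = 2.881165… → 2.88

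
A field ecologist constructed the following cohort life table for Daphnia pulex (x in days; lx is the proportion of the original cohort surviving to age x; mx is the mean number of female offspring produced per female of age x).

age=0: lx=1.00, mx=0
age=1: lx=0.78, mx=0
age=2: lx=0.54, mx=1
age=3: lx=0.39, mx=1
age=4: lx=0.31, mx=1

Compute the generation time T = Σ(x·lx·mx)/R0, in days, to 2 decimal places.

lx·mx: 0, 0, 0.54, 0.39, 0.31 → R0 = 1.24
x·lx·mx: 0, 0, 1.08, 1.17, 1.24 → Σ = 3.49
T = 3.49 / 1.24 = 2.814516… → 2.81

2.81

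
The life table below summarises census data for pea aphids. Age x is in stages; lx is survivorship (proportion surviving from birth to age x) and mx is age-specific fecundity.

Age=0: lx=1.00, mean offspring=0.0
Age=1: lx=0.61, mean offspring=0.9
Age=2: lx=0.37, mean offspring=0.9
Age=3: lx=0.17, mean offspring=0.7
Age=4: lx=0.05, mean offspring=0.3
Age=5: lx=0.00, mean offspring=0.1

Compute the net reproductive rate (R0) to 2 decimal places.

1.02

lx·mx by age: 0, 0.549, 0.333, 0.119, 0.015, 0
R0 = Σ lx·mx = 1.016 → 1.02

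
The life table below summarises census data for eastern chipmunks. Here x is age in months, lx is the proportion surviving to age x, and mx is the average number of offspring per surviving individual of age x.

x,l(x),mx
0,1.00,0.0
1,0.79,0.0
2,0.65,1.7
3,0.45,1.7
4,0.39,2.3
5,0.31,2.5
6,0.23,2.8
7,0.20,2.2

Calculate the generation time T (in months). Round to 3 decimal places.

lx·mx: 0, 0, 1.105, 0.765, 0.897, 0.775, 0.644, 0.44 → R0 = 4.626
x·lx·mx: 0, 0, 2.21, 2.295, 3.588, 3.875, 3.864, 3.08 → Σ = 18.912
T = 18.912 / 4.626 = 4.088197… → 4.088

4.088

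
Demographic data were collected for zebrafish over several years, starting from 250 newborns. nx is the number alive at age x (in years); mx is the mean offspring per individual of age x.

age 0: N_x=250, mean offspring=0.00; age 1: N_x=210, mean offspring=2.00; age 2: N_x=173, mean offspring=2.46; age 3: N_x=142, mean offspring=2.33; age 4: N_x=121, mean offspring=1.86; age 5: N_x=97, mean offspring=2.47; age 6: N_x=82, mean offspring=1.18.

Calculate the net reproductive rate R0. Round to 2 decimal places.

6.95

lx = nx/n0 = nx/250: 1, 0.84, 0.692, 0.568, 0.484, 0.388, 0.328
lx·mx by age: 0, 1.68, 1.70232, 1.32344, 0.90024, 0.95836, 0.38704
R0 = Σ lx·mx = 6.9514 → 6.95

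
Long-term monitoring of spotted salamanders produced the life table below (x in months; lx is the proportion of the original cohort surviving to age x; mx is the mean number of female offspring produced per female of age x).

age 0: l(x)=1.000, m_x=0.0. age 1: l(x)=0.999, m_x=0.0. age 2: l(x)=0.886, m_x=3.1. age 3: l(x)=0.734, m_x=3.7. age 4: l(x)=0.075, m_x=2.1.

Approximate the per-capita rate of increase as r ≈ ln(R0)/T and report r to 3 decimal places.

0.680

R0 = Σ lx·mx = 0 + 0 + 2.7466 + 2.7158 + 0.1575 = 5.6199
Σ x·lx·mx = 14.2706; T = 14.2706/5.6199 = 2.5393…
r ≈ ln(R0)/T = ln(5.6199)/2.5393… = 0.67984… → 0.680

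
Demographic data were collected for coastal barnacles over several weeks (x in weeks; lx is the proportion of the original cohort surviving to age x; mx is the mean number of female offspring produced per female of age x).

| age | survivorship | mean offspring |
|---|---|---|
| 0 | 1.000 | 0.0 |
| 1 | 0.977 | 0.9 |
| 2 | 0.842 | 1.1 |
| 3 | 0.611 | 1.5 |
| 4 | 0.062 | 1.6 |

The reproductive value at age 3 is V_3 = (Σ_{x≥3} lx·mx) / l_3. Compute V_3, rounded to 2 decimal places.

lx·mx for x ≥ 3: 0.9165, 0.0992 → sum = 1.0157
V_3 = 1.0157 / l_3 = 1.0157 / 0.611 = 1.662357… → 1.66

1.66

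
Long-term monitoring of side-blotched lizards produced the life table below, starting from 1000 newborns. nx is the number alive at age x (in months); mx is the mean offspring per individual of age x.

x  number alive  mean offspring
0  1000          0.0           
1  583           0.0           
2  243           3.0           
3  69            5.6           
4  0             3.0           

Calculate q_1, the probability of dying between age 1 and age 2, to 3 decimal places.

0.583

lx = nx/n0 = nx/1000: 1, 0.583, 0.243, 0.069, 0
q_1 = (l_1 − l_2) / l_1 = (0.583 − 0.243) / 0.583
     = 0.34 / 0.583 = 0.58319… → 0.583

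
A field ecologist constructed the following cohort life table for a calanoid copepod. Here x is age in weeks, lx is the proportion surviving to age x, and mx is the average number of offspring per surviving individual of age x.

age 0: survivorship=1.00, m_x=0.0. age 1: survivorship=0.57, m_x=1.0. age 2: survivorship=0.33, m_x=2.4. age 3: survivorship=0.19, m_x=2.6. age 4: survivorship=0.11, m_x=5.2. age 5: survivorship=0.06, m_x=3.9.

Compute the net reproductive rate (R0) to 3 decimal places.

lx·mx by age: 0, 0.57, 0.792, 0.494, 0.572, 0.234
R0 = Σ lx·mx = 2.662 → 2.662

2.662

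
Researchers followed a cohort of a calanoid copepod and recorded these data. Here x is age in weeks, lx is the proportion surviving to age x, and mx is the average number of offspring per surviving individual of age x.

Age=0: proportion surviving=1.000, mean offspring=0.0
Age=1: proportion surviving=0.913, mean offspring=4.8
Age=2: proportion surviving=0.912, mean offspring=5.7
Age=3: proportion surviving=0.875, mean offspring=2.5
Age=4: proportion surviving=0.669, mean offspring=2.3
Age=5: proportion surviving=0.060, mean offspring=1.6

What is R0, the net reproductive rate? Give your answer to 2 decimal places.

lx·mx by age: 0, 4.3824, 5.1984, 2.1875, 1.5387, 0.096
R0 = Σ lx·mx = 13.403 → 13.40

13.40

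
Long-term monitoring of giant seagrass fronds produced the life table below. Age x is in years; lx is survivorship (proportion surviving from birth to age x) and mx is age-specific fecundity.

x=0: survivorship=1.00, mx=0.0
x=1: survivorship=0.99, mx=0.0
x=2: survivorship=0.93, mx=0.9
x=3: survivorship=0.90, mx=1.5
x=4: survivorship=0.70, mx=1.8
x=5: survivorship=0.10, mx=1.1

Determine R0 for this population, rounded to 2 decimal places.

lx·mx by age: 0, 0, 0.837, 1.35, 1.26, 0.11
R0 = Σ lx·mx = 3.557 → 3.56

3.56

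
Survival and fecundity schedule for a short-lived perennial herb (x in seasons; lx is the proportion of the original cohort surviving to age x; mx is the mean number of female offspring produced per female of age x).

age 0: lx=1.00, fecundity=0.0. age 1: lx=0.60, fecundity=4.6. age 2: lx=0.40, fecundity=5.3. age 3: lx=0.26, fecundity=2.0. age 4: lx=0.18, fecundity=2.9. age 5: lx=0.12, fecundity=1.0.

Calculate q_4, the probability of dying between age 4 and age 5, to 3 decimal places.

0.333

q_4 = (l_4 − l_5) / l_4 = (0.18 − 0.12) / 0.18
     = 0.06 / 0.18 = 0.333333… → 0.333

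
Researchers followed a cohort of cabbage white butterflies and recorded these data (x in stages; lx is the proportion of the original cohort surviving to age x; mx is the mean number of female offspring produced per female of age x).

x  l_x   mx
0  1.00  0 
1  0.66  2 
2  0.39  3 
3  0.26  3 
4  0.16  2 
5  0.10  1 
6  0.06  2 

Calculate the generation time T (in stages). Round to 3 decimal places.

2.231

lx·mx: 0, 1.32, 1.17, 0.78, 0.32, 0.1, 0.12 → R0 = 3.81
x·lx·mx: 0, 1.32, 2.34, 2.34, 1.28, 0.5, 0.72 → Σ = 8.5
T = 8.5 / 3.81 = 2.230971… → 2.231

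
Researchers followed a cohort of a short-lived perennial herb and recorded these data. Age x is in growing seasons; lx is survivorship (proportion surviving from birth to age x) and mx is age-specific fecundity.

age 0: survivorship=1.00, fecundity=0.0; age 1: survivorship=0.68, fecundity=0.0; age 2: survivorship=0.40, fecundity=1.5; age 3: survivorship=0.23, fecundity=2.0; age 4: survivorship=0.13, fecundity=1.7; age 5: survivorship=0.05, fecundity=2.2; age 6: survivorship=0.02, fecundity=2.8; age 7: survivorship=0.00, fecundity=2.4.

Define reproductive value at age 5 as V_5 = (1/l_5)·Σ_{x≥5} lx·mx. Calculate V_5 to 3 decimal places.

lx·mx for x ≥ 5: 0.11, 0.056, 0 → sum = 0.166
V_5 = 0.166 / l_5 = 0.166 / 0.05 = 3.32 → 3.320

3.320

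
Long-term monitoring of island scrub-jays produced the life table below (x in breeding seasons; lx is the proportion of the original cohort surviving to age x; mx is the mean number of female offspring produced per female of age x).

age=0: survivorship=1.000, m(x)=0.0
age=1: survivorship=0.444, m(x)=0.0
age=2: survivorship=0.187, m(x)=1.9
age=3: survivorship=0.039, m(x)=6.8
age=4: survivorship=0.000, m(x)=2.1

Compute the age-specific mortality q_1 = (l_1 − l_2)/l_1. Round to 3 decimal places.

0.579

q_1 = (l_1 − l_2) / l_1 = (0.444 − 0.187) / 0.444
     = 0.257 / 0.444 = 0.578829… → 0.579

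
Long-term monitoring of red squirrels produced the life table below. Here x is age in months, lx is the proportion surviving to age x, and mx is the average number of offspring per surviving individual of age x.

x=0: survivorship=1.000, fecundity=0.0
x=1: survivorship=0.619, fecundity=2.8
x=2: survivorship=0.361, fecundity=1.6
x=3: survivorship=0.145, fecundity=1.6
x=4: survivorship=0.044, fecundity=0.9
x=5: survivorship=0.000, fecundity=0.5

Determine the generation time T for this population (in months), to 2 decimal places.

lx·mx: 0, 1.7332, 0.5776, 0.232, 0.0396, 0 → R0 = 2.5824
x·lx·mx: 0, 1.7332, 1.1552, 0.696, 0.1584, 0 → Σ = 3.7428
T = 3.7428 / 2.5824 = 1.449349… → 1.45

1.45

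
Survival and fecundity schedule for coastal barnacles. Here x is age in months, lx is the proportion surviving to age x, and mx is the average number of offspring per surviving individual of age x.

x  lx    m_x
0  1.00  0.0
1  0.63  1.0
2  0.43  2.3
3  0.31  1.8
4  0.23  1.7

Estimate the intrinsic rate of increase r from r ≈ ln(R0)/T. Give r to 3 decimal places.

0.414

R0 = Σ lx·mx = 0 + 0.63 + 0.989 + 0.558 + 0.391 = 2.568
Σ x·lx·mx = 5.846; T = 5.846/2.568 = 2.27648…
r ≈ ln(R0)/T = ln(2.568)/2.27648… = 0.41429… → 0.414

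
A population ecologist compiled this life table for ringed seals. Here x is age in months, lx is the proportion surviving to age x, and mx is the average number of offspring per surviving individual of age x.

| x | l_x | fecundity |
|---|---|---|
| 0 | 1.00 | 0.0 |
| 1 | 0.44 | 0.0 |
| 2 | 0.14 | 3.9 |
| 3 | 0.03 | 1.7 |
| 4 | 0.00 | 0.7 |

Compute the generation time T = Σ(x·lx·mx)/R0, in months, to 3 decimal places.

lx·mx: 0, 0, 0.546, 0.051, 0 → R0 = 0.597
x·lx·mx: 0, 0, 1.092, 0.153, 0 → Σ = 1.245
T = 1.245 / 0.597 = 2.085427… → 2.085

2.085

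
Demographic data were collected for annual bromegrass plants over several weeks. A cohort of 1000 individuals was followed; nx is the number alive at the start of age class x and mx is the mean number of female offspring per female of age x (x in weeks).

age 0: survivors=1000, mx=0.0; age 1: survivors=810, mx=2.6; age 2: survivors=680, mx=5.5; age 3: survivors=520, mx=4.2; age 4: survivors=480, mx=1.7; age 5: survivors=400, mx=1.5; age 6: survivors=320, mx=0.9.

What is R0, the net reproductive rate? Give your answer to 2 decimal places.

9.73

lx = nx/n0 = nx/1000: 1, 0.81, 0.68, 0.52, 0.48, 0.4, 0.32
lx·mx by age: 0, 2.106, 3.74, 2.184, 0.816, 0.6, 0.288
R0 = Σ lx·mx = 9.734 → 9.73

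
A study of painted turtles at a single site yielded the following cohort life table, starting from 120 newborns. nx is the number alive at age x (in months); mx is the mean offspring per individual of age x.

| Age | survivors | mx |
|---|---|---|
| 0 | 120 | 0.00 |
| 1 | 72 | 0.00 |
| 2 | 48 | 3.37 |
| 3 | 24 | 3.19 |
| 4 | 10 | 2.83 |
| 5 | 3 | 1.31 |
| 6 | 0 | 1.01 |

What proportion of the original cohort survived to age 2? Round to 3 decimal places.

0.400

l_2 = n_2/n_0 = 48/120 = 0.4 → 0.400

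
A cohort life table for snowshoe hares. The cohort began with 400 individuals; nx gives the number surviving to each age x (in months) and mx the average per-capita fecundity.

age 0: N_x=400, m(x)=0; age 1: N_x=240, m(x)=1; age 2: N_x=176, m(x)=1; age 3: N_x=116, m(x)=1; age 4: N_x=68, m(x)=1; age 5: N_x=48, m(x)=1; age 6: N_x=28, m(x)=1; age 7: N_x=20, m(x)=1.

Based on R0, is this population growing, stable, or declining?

lx = nx/n0 = nx/400: 1, 0.6, 0.44, 0.29, 0.17, 0.12, 0.07, 0.05
R0 = Σ lx·mx = 0 + 0.6 + 0.44 + 0.29 + 0.17 + 0.12 + 0.07 + 0.05 = 1.74
R0 > 1, so the population is growing.

growing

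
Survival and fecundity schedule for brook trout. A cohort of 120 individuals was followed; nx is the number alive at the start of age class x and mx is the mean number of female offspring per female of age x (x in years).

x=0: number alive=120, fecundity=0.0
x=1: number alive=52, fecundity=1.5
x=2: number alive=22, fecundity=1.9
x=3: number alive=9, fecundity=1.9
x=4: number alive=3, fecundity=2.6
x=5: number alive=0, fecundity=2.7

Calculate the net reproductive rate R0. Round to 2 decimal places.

1.21

lx = nx/n0 = nx/120: 1, 0.43333…, 0.18333…, 0.075, 0.025, 0
lx·mx by age: 0, 0.65…, 0.348333…, 0.1425, 0.065, 0
R0 = Σ lx·mx = 1.205833… → 1.21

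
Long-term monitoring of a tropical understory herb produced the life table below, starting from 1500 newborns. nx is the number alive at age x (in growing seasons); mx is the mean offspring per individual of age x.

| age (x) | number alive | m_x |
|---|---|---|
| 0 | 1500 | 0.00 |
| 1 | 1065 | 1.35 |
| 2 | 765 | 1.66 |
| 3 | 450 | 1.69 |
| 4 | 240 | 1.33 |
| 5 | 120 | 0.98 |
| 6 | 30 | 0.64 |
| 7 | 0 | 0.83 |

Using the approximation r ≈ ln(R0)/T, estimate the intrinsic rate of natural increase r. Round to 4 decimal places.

0.4580

lx = nx/n0 = nx/1500: 1, 0.71, 0.51, 0.3, 0.16, 0.08, 0.02, 0
R0 = Σ lx·mx = 0 + 0.9585 + 0.8466 + 0.507 + 0.2128 + 0.0784 + 0.0128 + 0 = 2.6161
Σ x·lx·mx = 5.4927; T = 5.4927/2.6161 = 2.09958…
r ≈ ln(R0)/T = ln(2.6161)/2.09958… = 0.458038… → 0.4580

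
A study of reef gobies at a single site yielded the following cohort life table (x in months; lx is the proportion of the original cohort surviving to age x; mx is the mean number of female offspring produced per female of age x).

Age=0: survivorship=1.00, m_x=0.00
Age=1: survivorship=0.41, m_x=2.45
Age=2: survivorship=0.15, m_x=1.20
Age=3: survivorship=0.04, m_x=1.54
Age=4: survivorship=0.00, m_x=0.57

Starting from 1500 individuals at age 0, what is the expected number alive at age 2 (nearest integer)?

225

Expected survivors = N0 · l_2 = 1500 × 0.15 = 225 → 225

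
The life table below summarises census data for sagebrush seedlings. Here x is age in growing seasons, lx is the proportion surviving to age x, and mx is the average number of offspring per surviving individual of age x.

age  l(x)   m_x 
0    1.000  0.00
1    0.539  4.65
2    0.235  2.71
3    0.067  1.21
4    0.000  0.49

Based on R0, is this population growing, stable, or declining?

growing

R0 = Σ lx·mx = 0 + 2.50635 + 0.63685 + 0.08107 + 0 = 3.22427
R0 > 1, so the population is growing.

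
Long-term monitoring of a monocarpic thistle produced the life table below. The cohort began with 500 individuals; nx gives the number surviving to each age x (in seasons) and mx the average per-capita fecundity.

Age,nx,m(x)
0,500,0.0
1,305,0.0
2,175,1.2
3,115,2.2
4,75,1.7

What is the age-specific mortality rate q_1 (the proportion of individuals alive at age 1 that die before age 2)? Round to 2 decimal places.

0.43

lx = nx/n0 = nx/500: 1, 0.61, 0.35, 0.23, 0.15
q_1 = (l_1 − l_2) / l_1 = (0.61 − 0.35) / 0.61
     = 0.26 / 0.61 = 0.42623… → 0.43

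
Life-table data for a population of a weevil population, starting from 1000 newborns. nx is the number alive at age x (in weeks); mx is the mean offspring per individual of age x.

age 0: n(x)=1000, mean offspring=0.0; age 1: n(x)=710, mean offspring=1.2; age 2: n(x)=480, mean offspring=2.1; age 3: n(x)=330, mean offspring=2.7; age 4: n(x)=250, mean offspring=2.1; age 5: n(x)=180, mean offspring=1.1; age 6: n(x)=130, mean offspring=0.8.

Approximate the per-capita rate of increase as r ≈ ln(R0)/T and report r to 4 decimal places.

0.4928

lx = nx/n0 = nx/1000: 1, 0.71, 0.48, 0.33, 0.25, 0.18, 0.13
R0 = Σ lx·mx = 0 + 0.852 + 1.008 + 0.891 + 0.525 + 0.198 + 0.104 = 3.578
Σ x·lx·mx = 9.255; T = 9.255/3.578 = 2.58664…
r ≈ ln(R0)/T = ln(3.578)/2.58664… = 0.492842… → 0.4928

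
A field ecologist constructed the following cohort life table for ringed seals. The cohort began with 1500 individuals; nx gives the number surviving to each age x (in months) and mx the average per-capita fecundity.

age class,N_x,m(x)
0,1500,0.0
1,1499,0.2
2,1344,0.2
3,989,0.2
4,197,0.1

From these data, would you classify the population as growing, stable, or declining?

declining

lx = nx/n0 = nx/1500: 1, 0.99933…, 0.896, 0.65933…, 0.13133…
R0 = Σ lx·mx = 0 + 0.199867… + 0.1792 + 0.131867… + 0.013133… = 0.524067…
R0 < 1, so the population is declining.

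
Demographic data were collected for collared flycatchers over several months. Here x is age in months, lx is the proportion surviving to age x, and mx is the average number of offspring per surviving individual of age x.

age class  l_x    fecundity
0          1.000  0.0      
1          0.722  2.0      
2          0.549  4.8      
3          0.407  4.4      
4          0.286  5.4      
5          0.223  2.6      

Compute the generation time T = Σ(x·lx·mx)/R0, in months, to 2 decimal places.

lx·mx: 0, 1.444, 2.6352, 1.7908, 1.5444, 0.5798 → R0 = 7.9942
x·lx·mx: 0, 1.444, 5.2704, 5.3724, 6.1776, 2.899 → Σ = 21.1634
T = 21.1634 / 7.9942 = 2.647344… → 2.65

2.65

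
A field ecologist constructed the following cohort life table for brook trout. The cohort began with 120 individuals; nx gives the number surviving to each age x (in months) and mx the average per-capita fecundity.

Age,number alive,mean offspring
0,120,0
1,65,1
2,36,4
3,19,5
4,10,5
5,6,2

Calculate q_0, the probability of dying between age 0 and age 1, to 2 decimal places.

0.46

lx = nx/n0 = nx/120: 1, 0.54167…, 0.3, 0.15833…, 0.08333…, 0.05
q_0 = (l_0 − l_1) / l_0 = (1 − 0.541667…) / 1
     = 0.458333… / 1 = 0.458333… → 0.46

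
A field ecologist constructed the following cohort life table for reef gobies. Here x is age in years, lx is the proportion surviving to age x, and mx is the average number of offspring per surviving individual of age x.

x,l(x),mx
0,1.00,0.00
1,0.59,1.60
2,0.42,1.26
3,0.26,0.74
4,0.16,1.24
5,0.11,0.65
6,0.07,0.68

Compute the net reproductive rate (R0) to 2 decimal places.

lx·mx by age: 0, 0.944, 0.5292, 0.1924, 0.1984, 0.0715, 0.0476
R0 = Σ lx·mx = 1.9831 → 1.98

1.98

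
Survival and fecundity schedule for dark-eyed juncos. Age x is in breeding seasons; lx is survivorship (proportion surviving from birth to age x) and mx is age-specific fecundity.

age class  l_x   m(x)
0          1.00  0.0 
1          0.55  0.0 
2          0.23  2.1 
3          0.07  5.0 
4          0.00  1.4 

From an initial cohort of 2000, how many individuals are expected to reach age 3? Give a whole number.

140

Expected survivors = N0 · l_3 = 2000 × 0.07 = 140 → 140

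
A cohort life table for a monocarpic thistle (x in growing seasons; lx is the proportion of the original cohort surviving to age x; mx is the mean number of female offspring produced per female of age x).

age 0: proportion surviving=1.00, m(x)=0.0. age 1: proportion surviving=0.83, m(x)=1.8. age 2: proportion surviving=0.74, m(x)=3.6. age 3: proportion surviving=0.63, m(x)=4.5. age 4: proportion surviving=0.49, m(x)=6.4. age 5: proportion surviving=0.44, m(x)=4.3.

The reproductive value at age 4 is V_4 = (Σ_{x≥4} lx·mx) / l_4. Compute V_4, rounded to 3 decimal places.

10.261

lx·mx for x ≥ 4: 3.136, 1.892 → sum = 5.028
V_4 = 5.028 / l_4 = 5.028 / 0.49 = 10.261224… → 10.261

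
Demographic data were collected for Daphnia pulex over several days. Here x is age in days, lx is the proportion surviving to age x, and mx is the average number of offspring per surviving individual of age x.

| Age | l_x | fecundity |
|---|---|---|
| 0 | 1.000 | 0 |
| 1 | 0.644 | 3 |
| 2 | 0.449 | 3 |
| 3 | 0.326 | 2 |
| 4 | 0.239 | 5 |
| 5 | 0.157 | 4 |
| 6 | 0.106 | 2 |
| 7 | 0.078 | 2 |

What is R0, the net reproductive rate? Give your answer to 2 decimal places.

lx·mx by age: 0, 1.932, 1.347, 0.652, 1.195, 0.628, 0.212, 0.156
R0 = Σ lx·mx = 6.122 → 6.12

6.12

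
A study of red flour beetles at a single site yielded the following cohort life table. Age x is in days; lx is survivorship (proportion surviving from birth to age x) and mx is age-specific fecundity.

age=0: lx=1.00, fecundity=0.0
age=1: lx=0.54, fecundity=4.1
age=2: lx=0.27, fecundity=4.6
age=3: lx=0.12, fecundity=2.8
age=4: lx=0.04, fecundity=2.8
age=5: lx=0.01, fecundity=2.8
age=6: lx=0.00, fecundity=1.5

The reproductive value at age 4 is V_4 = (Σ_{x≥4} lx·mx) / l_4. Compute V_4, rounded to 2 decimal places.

lx·mx for x ≥ 4: 0.112, 0.028, 0 → sum = 0.14
V_4 = 0.14 / l_4 = 0.14 / 0.04 = 3.5 → 3.50

3.50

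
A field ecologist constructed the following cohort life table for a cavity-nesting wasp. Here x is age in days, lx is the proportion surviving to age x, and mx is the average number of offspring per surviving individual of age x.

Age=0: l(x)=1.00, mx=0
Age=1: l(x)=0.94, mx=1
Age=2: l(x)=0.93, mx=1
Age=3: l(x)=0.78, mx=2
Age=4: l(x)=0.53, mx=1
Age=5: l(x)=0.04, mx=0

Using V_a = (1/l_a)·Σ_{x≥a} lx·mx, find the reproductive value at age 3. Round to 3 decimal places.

lx·mx for x ≥ 3: 1.56, 0.53, 0 → sum = 2.09
V_3 = 2.09 / l_3 = 2.09 / 0.78 = 2.679487… → 2.679

2.679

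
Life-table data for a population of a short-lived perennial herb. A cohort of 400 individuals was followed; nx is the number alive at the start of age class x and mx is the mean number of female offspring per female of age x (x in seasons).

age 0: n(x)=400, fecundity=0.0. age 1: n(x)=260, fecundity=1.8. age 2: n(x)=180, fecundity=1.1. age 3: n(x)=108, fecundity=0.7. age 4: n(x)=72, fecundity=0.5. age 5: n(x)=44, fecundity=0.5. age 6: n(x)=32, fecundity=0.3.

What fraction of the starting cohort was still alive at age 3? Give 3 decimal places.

l_3 = n_3/n_0 = 108/400 = 0.27 → 0.270

0.270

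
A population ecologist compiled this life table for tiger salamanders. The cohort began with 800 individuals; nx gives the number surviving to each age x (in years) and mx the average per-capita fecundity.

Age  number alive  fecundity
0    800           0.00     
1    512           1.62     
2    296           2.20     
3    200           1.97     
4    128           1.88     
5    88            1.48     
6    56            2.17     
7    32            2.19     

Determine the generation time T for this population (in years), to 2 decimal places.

lx = nx/n0 = nx/800: 1, 0.64, 0.37, 0.25, 0.16, 0.11, 0.07, 0.04
lx·mx: 0, 1.0368, 0.814, 0.4925, 0.3008, 0.1628, 0.1519, 0.0876 → R0 = 3.0464
x·lx·mx: 0, 1.0368, 1.628, 1.4775, 1.2032, 0.814, 0.9114, 0.6132 → Σ = 7.6841
T = 7.6841 / 3.0464 = 2.522354… → 2.52

2.52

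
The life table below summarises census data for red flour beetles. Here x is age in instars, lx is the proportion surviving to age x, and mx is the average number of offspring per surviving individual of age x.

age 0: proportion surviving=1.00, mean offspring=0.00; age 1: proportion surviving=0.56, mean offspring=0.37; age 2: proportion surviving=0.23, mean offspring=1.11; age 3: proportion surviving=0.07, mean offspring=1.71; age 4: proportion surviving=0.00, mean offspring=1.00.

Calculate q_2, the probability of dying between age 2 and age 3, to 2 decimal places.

q_2 = (l_2 − l_3) / l_2 = (0.23 − 0.07) / 0.23
     = 0.16 / 0.23 = 0.695652… → 0.70

0.70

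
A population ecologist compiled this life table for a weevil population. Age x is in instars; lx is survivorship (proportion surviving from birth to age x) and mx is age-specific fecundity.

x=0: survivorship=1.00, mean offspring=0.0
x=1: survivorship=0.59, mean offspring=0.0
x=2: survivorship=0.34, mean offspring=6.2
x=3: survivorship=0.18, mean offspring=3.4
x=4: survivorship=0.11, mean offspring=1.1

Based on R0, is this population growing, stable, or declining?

R0 = Σ lx·mx = 0 + 0 + 2.108 + 0.612 + 0.121 = 2.841
R0 > 1, so the population is growing.

growing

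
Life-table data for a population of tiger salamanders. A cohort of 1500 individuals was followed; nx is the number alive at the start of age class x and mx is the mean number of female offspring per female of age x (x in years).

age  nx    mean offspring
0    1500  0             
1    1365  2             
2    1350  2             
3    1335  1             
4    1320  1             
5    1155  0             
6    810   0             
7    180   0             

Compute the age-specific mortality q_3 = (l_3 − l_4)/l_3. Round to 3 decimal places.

0.011

lx = nx/n0 = nx/1500: 1, 0.91, 0.9, 0.89, 0.88, 0.77, 0.54, 0.12
q_3 = (l_3 − l_4) / l_3 = (0.89 − 0.88) / 0.89
     = 0.01 / 0.89 = 0.011236… → 0.011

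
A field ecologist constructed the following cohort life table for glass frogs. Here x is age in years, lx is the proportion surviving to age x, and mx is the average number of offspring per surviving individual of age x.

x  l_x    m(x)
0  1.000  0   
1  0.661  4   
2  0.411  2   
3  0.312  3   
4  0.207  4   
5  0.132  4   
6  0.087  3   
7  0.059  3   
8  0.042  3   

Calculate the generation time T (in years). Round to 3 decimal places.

2.667

lx·mx: 0, 2.644, 0.822, 0.936, 0.828, 0.528, 0.261, 0.177, 0.126 → R0 = 6.322
x·lx·mx: 0, 2.644, 1.644, 2.808, 3.312, 2.64, 1.566, 1.239, 1.008 → Σ = 16.861
T = 16.861 / 6.322 = 2.667036… → 2.667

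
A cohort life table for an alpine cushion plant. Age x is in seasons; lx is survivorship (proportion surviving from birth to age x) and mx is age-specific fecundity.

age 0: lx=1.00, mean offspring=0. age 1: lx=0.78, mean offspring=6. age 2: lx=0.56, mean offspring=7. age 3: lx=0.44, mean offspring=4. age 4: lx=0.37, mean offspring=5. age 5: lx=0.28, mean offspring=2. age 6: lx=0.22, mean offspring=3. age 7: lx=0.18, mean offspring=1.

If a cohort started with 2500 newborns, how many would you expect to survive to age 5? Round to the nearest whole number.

700

Expected survivors = N0 · l_5 = 2500 × 0.28 = 700 → 700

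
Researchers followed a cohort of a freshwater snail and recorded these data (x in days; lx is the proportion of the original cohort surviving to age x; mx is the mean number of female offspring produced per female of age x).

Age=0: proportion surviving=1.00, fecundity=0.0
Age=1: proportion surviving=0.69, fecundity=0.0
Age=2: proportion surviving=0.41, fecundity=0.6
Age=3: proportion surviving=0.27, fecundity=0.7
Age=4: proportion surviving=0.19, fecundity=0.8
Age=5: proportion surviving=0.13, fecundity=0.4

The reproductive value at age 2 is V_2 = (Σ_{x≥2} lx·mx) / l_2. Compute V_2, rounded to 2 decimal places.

1.56

lx·mx for x ≥ 2: 0.246, 0.189, 0.152, 0.052 → sum = 0.639
V_2 = 0.639 / l_2 = 0.639 / 0.41 = 1.558537… → 1.56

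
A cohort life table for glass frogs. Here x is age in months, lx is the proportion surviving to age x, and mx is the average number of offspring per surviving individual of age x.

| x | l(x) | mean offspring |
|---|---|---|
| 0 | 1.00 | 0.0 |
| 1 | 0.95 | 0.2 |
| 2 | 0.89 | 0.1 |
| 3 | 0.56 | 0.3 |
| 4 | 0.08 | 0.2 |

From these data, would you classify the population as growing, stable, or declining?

R0 = Σ lx·mx = 0 + 0.19 + 0.089 + 0.168 + 0.016 = 0.463
R0 < 1, so the population is declining.

declining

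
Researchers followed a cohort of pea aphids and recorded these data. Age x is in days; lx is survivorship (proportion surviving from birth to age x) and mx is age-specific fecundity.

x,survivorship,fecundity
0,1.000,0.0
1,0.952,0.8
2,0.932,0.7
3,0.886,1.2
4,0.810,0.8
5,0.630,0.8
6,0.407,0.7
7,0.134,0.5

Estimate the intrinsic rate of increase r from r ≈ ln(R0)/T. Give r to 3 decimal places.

0.438

R0 = Σ lx·mx = 0 + 0.7616 + 0.6524 + 1.0632 + 0.648 + 0.504 + 0.2849 + 0.067 = 3.9811
Σ x·lx·mx = 12.5464; T = 12.5464/3.9811 = 3.15149…
r ≈ ln(R0)/T = ln(3.9811)/3.15149… = 0.43838… → 0.438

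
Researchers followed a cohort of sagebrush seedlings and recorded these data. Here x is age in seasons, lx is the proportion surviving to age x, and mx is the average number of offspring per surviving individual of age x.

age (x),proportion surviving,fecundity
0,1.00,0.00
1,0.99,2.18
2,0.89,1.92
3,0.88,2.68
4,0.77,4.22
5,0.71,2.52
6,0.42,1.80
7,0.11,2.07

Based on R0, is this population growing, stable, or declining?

R0 = Σ lx·mx = 0 + 2.1582 + 1.7088 + 2.3584 + 3.2494 + 1.7892 + 0.756 + 0.2277 = 12.2477
R0 > 1, so the population is growing.

growing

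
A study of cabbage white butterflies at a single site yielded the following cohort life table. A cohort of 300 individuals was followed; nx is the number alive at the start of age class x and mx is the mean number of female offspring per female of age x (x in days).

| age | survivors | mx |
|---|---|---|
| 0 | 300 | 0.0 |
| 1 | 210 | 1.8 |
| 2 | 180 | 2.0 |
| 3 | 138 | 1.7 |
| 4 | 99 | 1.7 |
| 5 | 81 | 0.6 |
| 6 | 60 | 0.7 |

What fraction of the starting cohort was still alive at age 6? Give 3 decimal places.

0.200

l_6 = n_6/n_0 = 60/300 = 0.2 → 0.200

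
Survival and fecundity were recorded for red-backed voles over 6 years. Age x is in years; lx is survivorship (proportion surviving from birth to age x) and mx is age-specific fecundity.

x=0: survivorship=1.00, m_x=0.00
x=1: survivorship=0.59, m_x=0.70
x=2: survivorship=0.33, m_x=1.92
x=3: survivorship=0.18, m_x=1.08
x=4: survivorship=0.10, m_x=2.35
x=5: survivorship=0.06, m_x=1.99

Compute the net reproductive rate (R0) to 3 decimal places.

1.595

lx·mx by age: 0, 0.413, 0.6336, 0.1944, 0.235, 0.1194
R0 = Σ lx·mx = 1.5954 → 1.595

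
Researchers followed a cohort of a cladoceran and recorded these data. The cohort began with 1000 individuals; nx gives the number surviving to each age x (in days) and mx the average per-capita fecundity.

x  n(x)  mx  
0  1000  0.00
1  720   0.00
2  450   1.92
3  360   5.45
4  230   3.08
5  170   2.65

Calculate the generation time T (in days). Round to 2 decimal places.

3.19

lx = nx/n0 = nx/1000: 1, 0.72, 0.45, 0.36, 0.23, 0.17
lx·mx: 0, 0, 0.864, 1.962, 0.7084, 0.4505 → R0 = 3.9849
x·lx·mx: 0, 0, 1.728, 5.886, 2.8336, 2.2525 → Σ = 12.7001
T = 12.7001 / 3.9849 = 3.187056… → 3.19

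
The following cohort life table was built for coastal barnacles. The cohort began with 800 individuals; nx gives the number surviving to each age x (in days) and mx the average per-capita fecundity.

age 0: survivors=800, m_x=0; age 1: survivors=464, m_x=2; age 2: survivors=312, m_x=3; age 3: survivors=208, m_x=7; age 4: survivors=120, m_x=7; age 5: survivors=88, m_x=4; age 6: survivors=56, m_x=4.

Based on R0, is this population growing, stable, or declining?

growing

lx = nx/n0 = nx/800: 1, 0.58, 0.39, 0.26, 0.15, 0.11, 0.07
R0 = Σ lx·mx = 0 + 1.16 + 1.17 + 1.82 + 1.05 + 0.44 + 0.28 = 5.92
R0 > 1, so the population is growing.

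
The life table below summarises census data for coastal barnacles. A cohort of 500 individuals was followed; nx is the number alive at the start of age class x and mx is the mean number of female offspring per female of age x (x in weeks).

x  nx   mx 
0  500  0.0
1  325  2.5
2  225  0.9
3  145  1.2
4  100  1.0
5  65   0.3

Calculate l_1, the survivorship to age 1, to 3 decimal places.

0.650

l_1 = n_1/n_0 = 325/500 = 0.65 → 0.650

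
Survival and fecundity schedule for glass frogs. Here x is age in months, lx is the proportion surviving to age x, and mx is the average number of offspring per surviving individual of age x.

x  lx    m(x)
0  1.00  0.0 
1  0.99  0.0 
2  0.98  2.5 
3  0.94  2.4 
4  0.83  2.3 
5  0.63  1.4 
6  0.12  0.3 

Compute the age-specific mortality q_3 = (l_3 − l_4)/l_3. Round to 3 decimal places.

q_3 = (l_3 − l_4) / l_3 = (0.94 − 0.83) / 0.94
     = 0.11 / 0.94 = 0.117021… → 0.117

0.117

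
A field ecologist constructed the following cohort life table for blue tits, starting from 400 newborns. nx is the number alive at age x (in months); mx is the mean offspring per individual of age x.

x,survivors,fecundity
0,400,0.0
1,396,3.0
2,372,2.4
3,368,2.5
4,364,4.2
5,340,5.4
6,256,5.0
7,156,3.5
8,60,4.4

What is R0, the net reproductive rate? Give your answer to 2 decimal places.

21.14

lx = nx/n0 = nx/400: 1, 0.99, 0.93, 0.92, 0.91, 0.85, 0.64, 0.39, 0.15
lx·mx by age: 0, 2.97, 2.232, 2.3, 3.822, 4.59, 3.2, 1.365, 0.66
R0 = Σ lx·mx = 21.139 → 21.14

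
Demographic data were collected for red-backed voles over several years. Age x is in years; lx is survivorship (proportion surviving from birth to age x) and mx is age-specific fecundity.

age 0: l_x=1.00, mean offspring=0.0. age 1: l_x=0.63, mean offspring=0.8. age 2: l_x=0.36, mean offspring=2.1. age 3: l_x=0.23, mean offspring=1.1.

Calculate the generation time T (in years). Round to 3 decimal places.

lx·mx: 0, 0.504, 0.756, 0.253 → R0 = 1.513
x·lx·mx: 0, 0.504, 1.512, 0.759 → Σ = 2.775
T = 2.775 / 1.513 = 1.834104… → 1.834

1.834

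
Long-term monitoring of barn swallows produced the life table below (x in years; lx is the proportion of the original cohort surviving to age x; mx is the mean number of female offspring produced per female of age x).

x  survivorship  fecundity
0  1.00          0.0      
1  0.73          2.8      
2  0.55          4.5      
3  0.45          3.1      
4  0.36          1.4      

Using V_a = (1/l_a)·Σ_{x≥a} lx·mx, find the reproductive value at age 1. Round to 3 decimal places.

lx·mx for x ≥ 1: 2.044, 2.475, 1.395, 0.504 → sum = 6.418
V_1 = 6.418 / l_1 = 6.418 / 0.73 = 8.791781… → 8.792

8.792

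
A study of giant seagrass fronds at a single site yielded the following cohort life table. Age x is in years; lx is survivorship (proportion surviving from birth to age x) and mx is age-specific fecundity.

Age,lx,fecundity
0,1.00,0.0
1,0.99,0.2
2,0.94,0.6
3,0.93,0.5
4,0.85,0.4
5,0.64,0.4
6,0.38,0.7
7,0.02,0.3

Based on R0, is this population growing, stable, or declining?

R0 = Σ lx·mx = 0 + 0.198 + 0.564 + 0.465 + 0.34 + 0.256 + 0.266 + 0.006 = 2.095
R0 > 1, so the population is growing.

growing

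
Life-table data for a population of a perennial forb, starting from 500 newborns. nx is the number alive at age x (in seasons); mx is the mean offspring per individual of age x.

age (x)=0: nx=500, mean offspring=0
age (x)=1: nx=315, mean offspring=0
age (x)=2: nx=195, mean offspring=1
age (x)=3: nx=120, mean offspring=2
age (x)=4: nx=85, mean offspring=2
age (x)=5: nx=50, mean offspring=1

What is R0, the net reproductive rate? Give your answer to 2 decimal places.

1.31

lx = nx/n0 = nx/500: 1, 0.63, 0.39, 0.24, 0.17, 0.1
lx·mx by age: 0, 0, 0.39, 0.48, 0.34, 0.1
R0 = Σ lx·mx = 1.31 → 1.31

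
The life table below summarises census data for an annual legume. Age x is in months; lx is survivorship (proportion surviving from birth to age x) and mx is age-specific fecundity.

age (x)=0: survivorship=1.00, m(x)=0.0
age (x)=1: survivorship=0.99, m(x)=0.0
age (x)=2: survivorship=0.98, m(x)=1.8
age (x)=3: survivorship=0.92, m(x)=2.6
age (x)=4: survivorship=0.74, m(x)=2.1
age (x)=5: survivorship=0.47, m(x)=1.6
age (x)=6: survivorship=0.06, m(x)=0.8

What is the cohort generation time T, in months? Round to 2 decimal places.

3.22

lx·mx: 0, 0, 1.764, 2.392, 1.554, 0.752, 0.048 → R0 = 6.51
x·lx·mx: 0, 0, 3.528, 7.176, 6.216, 3.76, 0.288 → Σ = 20.968
T = 20.968 / 6.51 = 3.220891… → 3.22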